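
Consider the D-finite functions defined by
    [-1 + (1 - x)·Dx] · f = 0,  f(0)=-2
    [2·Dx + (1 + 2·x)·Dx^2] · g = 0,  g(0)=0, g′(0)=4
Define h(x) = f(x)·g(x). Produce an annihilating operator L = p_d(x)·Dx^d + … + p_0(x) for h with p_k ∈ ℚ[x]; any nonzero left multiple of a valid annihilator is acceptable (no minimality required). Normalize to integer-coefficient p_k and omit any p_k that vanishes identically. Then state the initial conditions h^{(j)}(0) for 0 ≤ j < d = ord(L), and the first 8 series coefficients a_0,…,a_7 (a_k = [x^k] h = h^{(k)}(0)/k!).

f: a_k = -2, -2, -2, -2, -2, -2, -2, -2, …
g: a_k = 0, 4, -4, 16/3, -8, 64/5, -64/3, 256/7, …
Sym-product of L_f,L_g gives L₀ (≤ ord 2).
L = 2 + 6·x·Dx + (-1 - x + 2·x^2)·Dx^2  (order 2).
h: a_k = 0, -8, 0, -32/3, 16/3, -304/15, 112/5, -1776/35, …
ICs: h(0) = 0, h′(0) = -8.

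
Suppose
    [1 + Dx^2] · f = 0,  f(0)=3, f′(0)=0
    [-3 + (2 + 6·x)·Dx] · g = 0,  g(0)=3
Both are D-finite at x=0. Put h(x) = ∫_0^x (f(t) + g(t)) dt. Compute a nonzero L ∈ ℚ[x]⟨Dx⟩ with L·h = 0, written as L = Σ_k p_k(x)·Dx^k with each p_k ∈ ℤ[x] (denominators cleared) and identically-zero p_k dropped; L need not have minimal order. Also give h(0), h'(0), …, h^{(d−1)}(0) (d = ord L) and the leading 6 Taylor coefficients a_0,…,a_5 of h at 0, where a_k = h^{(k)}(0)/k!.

f: a_k = 3, 0, -3/2, 0, 1/8, 0, …
g: a_k = 3, 9/2, -27/8, 81/16, -1215/128, 5103/256, …
Sum ⇒ L₀ = lclm(L_f,L_g) in ℚ(x)⟨Dx⟩.
∫: right-multiply L₀ by Dx.
L = (-93 - 72·x - 108·x^2)·Dx + (-10 + 18·x + 216·x^2 + 216·x^3)·Dx^2 + (-93 - 72·x - 108·x^2)·Dx^3 + (-10 + 18·x + 216·x^2 + 216·x^3)·Dx^4  (order 4).
h: a_k = 0, 6, 9/4, -13/8, 81/64, -1199/640, …
ICs: h(0) = 0, h′(0) = 6, h′′(0) = 9/2, h′′′(0) = -39/4.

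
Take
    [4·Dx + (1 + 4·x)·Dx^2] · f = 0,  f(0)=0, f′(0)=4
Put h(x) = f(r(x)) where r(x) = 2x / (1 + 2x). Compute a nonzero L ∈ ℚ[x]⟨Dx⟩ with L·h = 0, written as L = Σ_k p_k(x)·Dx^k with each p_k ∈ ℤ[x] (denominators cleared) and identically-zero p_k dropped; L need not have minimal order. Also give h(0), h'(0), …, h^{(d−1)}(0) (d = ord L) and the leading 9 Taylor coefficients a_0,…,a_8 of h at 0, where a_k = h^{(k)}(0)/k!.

L = (12 + 40·x)·Dx + (1 + 12·x + 20·x^2)·Dx^2  (order 2).
h: a_k = 0, 8, -48, 992/3, -2496, 99968/5, -166656, 9999872/7, -12499968, …
ICs: h(0) = 0, h′(0) = 8.

f: a_k = 0, 4, -8, 64/3, -64, 1024/5, -2048/3, 16384/7, -8192, …
f∘r: x↦r, Dx↦Dx/r' in L_f ⇒ L₀.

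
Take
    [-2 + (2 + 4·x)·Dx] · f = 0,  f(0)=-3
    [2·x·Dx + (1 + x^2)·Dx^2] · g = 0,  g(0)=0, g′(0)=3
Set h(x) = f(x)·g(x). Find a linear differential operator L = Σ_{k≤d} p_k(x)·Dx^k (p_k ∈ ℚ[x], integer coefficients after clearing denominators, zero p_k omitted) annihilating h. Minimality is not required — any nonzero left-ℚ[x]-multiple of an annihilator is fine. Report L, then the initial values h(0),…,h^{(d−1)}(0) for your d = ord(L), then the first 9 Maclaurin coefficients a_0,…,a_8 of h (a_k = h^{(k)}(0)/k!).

L = (3 - 2·x - x^2) + (-2 - 2·x + 6·x^2 + 4·x^3)·Dx + (1 + 4·x + 5·x^2 + 4·x^3 + 4·x^4)·Dx^2  (order 2).
h: a_k = 0, -9, -9, 15/2, -3/2, 93/40, -327/40, 6789/560, -8709/560, …
ICs: h(0) = 0, h′(0) = -9.

f: a_k = -3, -3, 3/2, -3/2, 15/8, -21/8, 63/16, -99/16, 1287/128, …
g: a_k = 0, 3, 0, -1, 0, 3/5, 0, -3/7, 0, …
Sym-product of L_f,L_g gives L₀ (≤ ord 2).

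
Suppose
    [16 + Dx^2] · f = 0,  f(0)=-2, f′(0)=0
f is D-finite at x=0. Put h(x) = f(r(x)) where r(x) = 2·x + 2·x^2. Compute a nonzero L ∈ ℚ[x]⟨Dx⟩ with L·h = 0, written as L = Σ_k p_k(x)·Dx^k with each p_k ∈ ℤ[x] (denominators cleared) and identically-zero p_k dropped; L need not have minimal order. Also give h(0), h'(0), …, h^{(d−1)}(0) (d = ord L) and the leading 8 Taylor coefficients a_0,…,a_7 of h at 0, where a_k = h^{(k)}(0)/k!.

f: a_k = -2, 0, 16, 0, -64/3, 0, 512/45, 0, …
L₀ from L_f via x↦r, Dx↦r'^{-1}Dx.
L = (64 + 384·x + 768·x^2 + 512·x^3) - 2·Dx + (1 + 2·x)·Dx^2  (order 2).
h: a_k = -2, 0, 64, 128, -832/3, -4096/3, -59392/45, 45056/15, …
ICs: h(0) = -2, h′(0) = 0.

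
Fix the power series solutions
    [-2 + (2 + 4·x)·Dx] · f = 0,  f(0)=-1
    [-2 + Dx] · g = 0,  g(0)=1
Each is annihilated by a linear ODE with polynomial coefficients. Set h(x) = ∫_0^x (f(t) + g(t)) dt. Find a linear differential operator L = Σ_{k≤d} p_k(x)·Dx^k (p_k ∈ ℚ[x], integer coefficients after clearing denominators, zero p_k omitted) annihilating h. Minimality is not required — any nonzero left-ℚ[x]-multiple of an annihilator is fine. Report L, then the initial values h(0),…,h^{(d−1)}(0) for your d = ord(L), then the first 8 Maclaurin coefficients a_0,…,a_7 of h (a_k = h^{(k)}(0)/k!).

f: a_k = -1, -1, 1/2, -1/2, 5/8, -7/8, 21/16, -33/16, …
g: a_k = 1, 2, 2, 4/3, 2/3, 4/15, 4/45, 8/315, …
Weyl lclm of L_f,L_g ⇒ L₀ (ord ≤ 2).
h=∫h₀ ⇒ L = L₀·Dx.
L = (6 + 8·x)·Dx + (-5 - 16·x - 16·x^2)·Dx^2 + (1 + 6·x + 8·x^2)·Dx^3  (order 3).
h: a_k = 0, 0, 1/2, 5/6, 5/24, 31/120, -73/720, 1009/5040, …
ICs: h(0) = 0, h′(0) = 0, h′′(0) = 1.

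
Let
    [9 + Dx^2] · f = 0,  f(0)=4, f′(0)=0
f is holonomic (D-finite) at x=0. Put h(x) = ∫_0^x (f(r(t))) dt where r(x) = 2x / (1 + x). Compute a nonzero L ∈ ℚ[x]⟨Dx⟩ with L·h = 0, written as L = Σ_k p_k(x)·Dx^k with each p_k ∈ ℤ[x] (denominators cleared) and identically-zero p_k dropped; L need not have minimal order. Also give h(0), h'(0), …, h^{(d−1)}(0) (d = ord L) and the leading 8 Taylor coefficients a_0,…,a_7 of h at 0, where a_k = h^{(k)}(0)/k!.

f: a_k = 4, 0, -18, 0, 27/2, 0, -81/20, 0, …
f∘r: x↦r, Dx↦Dx/r' in L_f ⇒ L₀.
h=∫h₀ ⇒ L = L₀·Dx.
L = 36·Dx + (2 + 6·x + 6·x^2 + 2·x^3)·Dx^2 + (1 + 4·x + 6·x^2 + 4·x^3 + x^4)·Dx^3  (order 3).
h: a_k = 0, 4, 0, -24, 36, 0, -96, 7704/35, …
ICs: h(0) = 0, h′(0) = 4, h′′(0) = 0.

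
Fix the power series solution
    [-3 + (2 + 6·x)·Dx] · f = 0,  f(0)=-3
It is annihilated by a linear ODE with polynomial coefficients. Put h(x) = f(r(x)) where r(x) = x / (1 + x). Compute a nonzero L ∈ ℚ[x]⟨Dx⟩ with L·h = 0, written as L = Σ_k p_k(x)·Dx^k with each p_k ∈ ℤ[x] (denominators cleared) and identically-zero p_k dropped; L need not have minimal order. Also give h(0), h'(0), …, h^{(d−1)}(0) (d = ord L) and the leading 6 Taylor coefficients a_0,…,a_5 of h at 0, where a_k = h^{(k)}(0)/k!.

f: a_k = -3, -9/2, 27/8, -81/16, 1215/128, -5103/256, …
L₀ from L_f via x↦r, Dx↦r'^{-1}Dx.
L = -3 + (2 + 10·x + 8·x^2)·Dx  (order 1).
h: a_k = -3, -9/2, 63/8, -261/16, 5031/128, -27207/256, …
ICs: h(0) = -3.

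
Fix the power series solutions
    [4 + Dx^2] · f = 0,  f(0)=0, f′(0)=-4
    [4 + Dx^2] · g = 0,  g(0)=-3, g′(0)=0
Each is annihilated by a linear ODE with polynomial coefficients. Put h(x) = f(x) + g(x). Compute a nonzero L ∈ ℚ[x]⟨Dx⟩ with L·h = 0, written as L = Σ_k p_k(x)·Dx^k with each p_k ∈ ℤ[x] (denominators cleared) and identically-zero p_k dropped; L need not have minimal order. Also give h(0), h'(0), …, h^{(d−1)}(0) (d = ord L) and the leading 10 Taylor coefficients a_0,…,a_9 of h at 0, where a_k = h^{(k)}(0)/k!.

L = 4 + Dx^2  (order 2).
h: a_k = -3, -4, 6, 8/3, -2, -8/15, 4/15, 16/315, -2/105, -8/2835, …
ICs: h(0) = -3, h′(0) = -4.

f: a_k = 0, -4, 0, 8/3, 0, -8/15, 0, 16/315, 0, -8/2835, …
g: a_k = -3, 0, 6, 0, -2, 0, 4/15, 0, -2/105, 0, …
Weyl lclm of L_f,L_g ⇒ L₀ (ord ≤ 4).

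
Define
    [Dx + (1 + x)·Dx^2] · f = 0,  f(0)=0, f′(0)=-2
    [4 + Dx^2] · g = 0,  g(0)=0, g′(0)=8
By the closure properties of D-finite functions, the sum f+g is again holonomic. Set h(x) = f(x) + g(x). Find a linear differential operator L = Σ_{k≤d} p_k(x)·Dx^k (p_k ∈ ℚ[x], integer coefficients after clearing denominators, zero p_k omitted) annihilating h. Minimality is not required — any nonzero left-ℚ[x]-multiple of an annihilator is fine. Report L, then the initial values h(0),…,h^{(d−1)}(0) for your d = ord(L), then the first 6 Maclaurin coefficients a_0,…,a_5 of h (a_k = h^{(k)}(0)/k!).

L = (20 + 16·x + 8·x^2)·Dx + (12 + 28·x + 24·x^2 + 8·x^3)·Dx^2 + (5 + 4·x + 2·x^2)·Dx^3 + (3 + 7·x + 6·x^2 + 2·x^3)·Dx^4  (order 4).
h: a_k = 0, 6, 1, -6, 1/2, 2/3, …
ICs: h(0) = 0, h′(0) = 6, h′′(0) = 2, h′′′(0) = -36.

f: a_k = 0, -2, 1, -2/3, 1/2, -2/5, …
g: a_k = 0, 8, 0, -16/3, 0, 16/15, …
Weyl lclm of L_f,L_g ⇒ L₀ (ord ≤ 4).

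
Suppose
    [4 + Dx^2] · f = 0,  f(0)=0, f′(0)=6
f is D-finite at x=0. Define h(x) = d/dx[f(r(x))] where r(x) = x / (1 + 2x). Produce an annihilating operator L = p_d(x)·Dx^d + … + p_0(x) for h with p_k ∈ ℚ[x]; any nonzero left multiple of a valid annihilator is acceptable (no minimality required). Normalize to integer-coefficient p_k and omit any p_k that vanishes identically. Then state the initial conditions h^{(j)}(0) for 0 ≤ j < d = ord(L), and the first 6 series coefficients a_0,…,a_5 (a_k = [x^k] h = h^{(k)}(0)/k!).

f: a_k = 0, 6, 0, -4, 0, 4/5, …
f∘r: x↦r, Dx↦Dx/r' in L_f ⇒ L₀.
h₀' ⇒ L via d/dx closure of L₀.
L = (28 + 96·x + 96·x^2) + (12 + 72·x + 144·x^2 + 96·x^3)·Dx + (1 + 8·x + 24·x^2 + 32·x^3 + 16·x^4)·Dx^2  (order 2).
h: a_k = 6, -24, 60, -96, 4, 720, …
ICs: h(0) = 6, h′(0) = -24.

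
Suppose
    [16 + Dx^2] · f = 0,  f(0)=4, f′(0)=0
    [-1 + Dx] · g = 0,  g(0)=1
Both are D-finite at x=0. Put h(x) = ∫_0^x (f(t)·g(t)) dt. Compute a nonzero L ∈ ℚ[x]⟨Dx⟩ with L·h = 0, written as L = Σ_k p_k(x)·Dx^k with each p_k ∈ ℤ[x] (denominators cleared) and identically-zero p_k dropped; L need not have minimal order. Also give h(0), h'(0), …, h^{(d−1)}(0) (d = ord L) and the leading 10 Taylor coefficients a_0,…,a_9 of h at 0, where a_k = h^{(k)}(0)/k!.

f: a_k = 4, 0, -32, 0, 128/3, 0, -1024/45, 0, 2048/315, 0, …
g: a_k = 1, 1, 1/2, 1/6, 1/24, 1/120, 1/720, 1/5040, 1/40320, 1/362880, …
Product ⇒ symmetric product L₀, ord ≤ 2.
h=∫₀ˣh₀: take L = L₀·Dx.
L = 17·Dx - 2·Dx^2 + Dx^3  (order 3).
h: a_k = 0, 4, 2, -10, -47/6, 161/30, 1121/180, -11/28, -20047/10080, -31679/90720, …
ICs: h(0) = 0, h′(0) = 4, h′′(0) = 4.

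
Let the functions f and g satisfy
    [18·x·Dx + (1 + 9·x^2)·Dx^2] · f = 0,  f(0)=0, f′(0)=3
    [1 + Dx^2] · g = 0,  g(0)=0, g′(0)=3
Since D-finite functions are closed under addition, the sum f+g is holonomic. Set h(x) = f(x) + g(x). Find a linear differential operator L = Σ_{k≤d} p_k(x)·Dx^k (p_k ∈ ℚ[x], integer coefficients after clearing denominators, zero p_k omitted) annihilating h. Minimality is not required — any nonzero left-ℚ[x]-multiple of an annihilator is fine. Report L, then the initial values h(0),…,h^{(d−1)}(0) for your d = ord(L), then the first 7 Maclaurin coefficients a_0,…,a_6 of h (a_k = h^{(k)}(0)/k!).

f: a_k = 0, 3, 0, -9, 0, 243/5, 0, …
g: a_k = 0, 3, 0, -1/2, 0, 1/40, 0, …
Weyl lclm of L_f,L_g ⇒ L₀ (ord ≤ 4).
L = (-1926·x + 17820·x^3 + 1458·x^5)·Dx + (-17 + 351·x^2 + 4617·x^4 + 729·x^6)·Dx^2 + (-1926·x + 17820·x^3 + 1458·x^5)·Dx^3 + (-17 + 351·x^2 + 4617·x^4 + 729·x^6)·Dx^4  (order 4).
h: a_k = 0, 6, 0, -19/2, 0, 389/8, 0, …
ICs: h(0) = 0, h′(0) = 6, h′′(0) = 0, h′′′(0) = -57.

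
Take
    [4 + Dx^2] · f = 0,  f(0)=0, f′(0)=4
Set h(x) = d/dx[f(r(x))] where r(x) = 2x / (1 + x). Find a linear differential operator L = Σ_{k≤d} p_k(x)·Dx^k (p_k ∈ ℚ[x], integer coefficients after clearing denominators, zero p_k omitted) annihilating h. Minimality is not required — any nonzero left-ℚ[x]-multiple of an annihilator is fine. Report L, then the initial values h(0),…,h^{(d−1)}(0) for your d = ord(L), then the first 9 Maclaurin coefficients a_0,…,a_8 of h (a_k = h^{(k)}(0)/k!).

L = (22 + 12·x + 6·x^2) + (6 + 18·x + 18·x^2 + 6·x^3)·Dx + (1 + 4·x + 6·x^2 + 4·x^3 + x^4)·Dx^2  (order 2).
h: a_k = 8, -16, -40, 224, -1544/3, 720, -19688/45, -40256/45, 240824/63, …
ICs: h(0) = 8, h′(0) = -16.

f: a_k = 0, 4, 0, -8/3, 0, 8/15, 0, -16/315, 0, …
L₀ from L_f via x↦r, Dx↦r'^{-1}Dx.
h₀' ⇒ L via d/dx closure of L₀.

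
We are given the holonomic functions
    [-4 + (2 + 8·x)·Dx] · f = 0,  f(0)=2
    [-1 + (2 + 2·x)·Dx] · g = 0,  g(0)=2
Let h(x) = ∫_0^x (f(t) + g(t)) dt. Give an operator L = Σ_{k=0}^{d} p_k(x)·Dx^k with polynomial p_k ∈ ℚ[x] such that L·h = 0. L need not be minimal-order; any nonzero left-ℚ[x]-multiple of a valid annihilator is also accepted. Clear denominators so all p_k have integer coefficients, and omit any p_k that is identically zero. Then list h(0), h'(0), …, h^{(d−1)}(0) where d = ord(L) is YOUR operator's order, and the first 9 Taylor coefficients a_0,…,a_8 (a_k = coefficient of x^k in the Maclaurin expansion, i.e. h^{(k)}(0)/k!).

f: a_k = 2, 4, -4, 8, -20, 56, -168, 528, -1716, …
g: a_k = 2, 1, -1/4, 1/8, -5/64, 7/128, -21/512, 33/1024, -429/16384, …
Weyl lclm of L_f,L_g ⇒ L₀ (ord ≤ 2).
h=∫h₀ ⇒ L = L₀·Dx.
L = -2·Dx + (5 + 8·x)·Dx^2 + (2 + 10·x + 8·x^2)·Dx^3  (order 3).
h: a_k = 0, 4, 5/2, -17/12, 65/32, -257/64, 7175/768, -12291/512, 540705/8192, …
ICs: h(0) = 0, h′(0) = 4, h′′(0) = 5.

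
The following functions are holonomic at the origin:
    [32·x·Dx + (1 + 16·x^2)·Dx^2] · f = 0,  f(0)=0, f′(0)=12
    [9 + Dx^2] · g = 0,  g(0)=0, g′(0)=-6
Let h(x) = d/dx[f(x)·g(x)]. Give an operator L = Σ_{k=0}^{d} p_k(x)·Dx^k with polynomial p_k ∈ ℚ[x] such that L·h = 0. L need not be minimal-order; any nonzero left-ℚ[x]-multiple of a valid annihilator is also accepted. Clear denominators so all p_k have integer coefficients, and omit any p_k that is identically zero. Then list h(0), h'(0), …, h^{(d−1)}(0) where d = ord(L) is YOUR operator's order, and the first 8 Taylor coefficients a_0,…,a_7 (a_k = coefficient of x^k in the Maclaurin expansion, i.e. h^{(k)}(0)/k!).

L = (2922993 + 113986656·x^2 + 3239661312·x^4 + 5952061440·x^6 + 4156489728·x^8 - 7644119040·x^10 + 110075314176·x^12) + (1760832·x + 128480256·x^3 + 1888911360·x^5 + 5308416000·x^7 + 15288238080·x^9 + 48922361856·x^11)·Dx + (341202 + 13887168·x^2 + 389230080·x^4 + 940474368·x^6 + 1603141632·x^8 + 3737124864·x^10 + 24461180928·x^12)·Dx^2 + (195648·x + 14275584·x^3 + 209879040·x^5 + 589824000·x^7 + 1698693120·x^9 + 5435817984·x^11)·Dx^3 + (1825 + 135776·x^2 + 3251968·x^4 + 31014912·x^6 + 126812160·x^8 + 509607936·x^10 + 1358954496·x^12)·Dx^4  (order 4).
h: a_k = 0, -144, 0, 1968, 0, -25866, 0, 383436, …
ICs: h(0) = 0, h′(0) = -144, h′′(0) = 0, h′′′(0) = 11808.

f: a_k = 0, 12, 0, -64, 0, 3072/5, 0, -49152/7, …
g: a_k = 0, -6, 0, 9, 0, -81/20, 0, 243/280, …
Sym-product of L_f,L_g gives L₀ (≤ ord 4).
Differentiate: ansatz ord ≤ ord L₀ ⇒ L.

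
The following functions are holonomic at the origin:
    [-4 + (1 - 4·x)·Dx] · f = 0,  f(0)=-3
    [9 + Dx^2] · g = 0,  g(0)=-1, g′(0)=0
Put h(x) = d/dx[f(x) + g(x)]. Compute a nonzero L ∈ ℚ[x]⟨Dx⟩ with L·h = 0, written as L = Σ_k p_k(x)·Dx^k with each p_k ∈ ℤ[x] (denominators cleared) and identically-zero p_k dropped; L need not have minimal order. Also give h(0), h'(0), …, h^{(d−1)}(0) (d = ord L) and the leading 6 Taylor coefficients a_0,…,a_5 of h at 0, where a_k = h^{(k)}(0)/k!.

L = (4824 - 1728·x + 3456·x^2) + (-315 + 1476·x - 1296·x^2 + 1728·x^3)·Dx + (536 - 192·x + 384·x^2)·Dx^2 + (-35 + 164·x - 144·x^2 + 192·x^3)·Dx^3  (order 3).
h: a_k = -12, -87, -576, -6171/2, -15360, -2948877/40, …
ICs: h(0) = -12, h′(0) = -87, h′′(0) = -1152.

f: a_k = -3, -12, -48, -192, -768, -3072, …
g: a_k = -1, 0, 9/2, 0, -27/8, 0, …
Sum ⇒ L₀ = lclm(L_f,L_g) in ℚ(x)⟨Dx⟩.
h₀' ⇒ L via d/dx closure of L₀.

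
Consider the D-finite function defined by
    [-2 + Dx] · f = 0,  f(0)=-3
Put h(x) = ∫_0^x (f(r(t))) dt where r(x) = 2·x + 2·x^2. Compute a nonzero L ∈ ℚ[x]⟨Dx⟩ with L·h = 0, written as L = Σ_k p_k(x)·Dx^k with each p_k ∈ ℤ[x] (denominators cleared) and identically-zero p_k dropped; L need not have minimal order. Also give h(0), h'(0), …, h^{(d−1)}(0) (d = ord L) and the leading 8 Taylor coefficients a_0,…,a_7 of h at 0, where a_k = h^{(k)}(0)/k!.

f: a_k = -3, -6, -6, -4, -2, -4/5, -4/15, -8/105, …
h₀=f(r): pull back L_f along r ⇒ L₀.
∫: right-multiply L₀ by Dx.
L = (-4 - 8·x)·Dx + Dx^2  (order 2).
h: a_k = 0, -3, -6, -12, -20, -152/5, -208/5, -5536/105, …
ICs: h(0) = 0, h′(0) = -3.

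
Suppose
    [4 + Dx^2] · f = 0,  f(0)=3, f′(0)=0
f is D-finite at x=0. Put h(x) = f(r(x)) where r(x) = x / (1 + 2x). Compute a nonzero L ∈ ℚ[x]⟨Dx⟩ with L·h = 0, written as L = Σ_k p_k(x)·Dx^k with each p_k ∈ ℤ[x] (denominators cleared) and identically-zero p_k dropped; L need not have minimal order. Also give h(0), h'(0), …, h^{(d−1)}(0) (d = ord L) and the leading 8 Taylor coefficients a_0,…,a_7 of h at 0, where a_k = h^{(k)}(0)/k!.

f: a_k = 3, 0, -6, 0, 2, 0, -4/15, 0, …
f∘r: x↦r, Dx↦Dx/r' in L_f ⇒ L₀.
L = 4 + (4 + 24·x + 48·x^2 + 32·x^3)·Dx + (1 + 8·x + 24·x^2 + 32·x^3 + 16·x^4)·Dx^2  (order 2).
h: a_k = 3, 0, -6, 24, -70, 176, -6004/15, 4176/5, …
ICs: h(0) = 3, h′(0) = 0.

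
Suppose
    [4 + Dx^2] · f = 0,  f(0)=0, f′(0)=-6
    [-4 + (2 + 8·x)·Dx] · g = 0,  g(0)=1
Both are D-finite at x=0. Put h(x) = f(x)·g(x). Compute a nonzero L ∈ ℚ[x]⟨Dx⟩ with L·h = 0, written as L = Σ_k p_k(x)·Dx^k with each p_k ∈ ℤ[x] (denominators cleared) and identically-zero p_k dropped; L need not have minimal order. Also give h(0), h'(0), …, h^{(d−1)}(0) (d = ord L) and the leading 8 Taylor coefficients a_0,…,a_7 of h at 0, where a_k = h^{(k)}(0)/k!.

L = (16 + 32·x + 64·x^2) + (-4 - 16·x)·Dx + (1 + 8·x + 16·x^2)·Dx^2  (order 2).
h: a_k = 0, -6, -12, 16, -16, 256/5, -768/5, 48896/105, …
ICs: h(0) = 0, h′(0) = -6.

f: a_k = 0, -6, 0, 4, 0, -4/5, 0, 8/105, …
g: a_k = 1, 2, -2, 4, -10, 28, -84, 264, …
L₀ := L_f ⊗_s L_g (sym. prod.), ord ≤ 2.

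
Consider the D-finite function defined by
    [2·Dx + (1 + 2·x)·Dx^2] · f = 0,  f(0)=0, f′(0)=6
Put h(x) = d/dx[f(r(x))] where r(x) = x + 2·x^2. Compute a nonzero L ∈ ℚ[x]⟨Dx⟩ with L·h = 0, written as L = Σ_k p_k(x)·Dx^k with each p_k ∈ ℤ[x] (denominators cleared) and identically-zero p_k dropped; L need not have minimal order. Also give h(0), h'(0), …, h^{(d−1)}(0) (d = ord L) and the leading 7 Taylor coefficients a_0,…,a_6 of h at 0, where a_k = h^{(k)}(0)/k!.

f: a_k = 0, 6, -6, 8, -12, 96/5, -32, …
f∘r: x↦r, Dx↦Dx/r' in L_f ⇒ L₀.
Differentiate: ansatz ord ≤ ord L₀ ⇒ L.
L = (-2 + 8·x + 16·x^2) + (1 + 6·x + 12·x^2 + 16·x^3)·Dx  (order 1).
h: a_k = 6, 12, -48, 48, 96, -384, 384, …
ICs: h(0) = 6.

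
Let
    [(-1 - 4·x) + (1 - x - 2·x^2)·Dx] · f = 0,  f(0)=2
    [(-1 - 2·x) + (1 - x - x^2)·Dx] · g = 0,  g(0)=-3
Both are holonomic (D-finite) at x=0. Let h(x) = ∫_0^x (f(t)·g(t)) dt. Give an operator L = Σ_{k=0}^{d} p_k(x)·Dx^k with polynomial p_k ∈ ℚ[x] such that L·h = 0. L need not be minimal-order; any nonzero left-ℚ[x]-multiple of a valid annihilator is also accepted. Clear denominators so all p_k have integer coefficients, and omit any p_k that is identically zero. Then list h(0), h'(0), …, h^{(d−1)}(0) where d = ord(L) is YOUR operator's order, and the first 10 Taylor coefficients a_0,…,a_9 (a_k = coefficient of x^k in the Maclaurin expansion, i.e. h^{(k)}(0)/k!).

f: a_k = 2, 2, 6, 10, 22, 42, 86, 170, 342, 682, …
g: a_k = -3, -3, -6, -9, -15, -24, -39, -63, -102, -165, …
Sym-product of L_f,L_g gives L₀ (≤ ord 1).
h=∫h₀ ⇒ L = L₀·Dx.
L = (-2 - 4·x + 9·x^2 + 8·x^3)·Dx + (1 - 2·x - 2·x^2 + 3·x^3 + 2·x^4)·Dx^2  (order 2).
h: a_k = 0, -6, -6, -12, -39/2, -36, -64, -822/7, -429/2, -396, …
ICs: h(0) = 0, h′(0) = -6.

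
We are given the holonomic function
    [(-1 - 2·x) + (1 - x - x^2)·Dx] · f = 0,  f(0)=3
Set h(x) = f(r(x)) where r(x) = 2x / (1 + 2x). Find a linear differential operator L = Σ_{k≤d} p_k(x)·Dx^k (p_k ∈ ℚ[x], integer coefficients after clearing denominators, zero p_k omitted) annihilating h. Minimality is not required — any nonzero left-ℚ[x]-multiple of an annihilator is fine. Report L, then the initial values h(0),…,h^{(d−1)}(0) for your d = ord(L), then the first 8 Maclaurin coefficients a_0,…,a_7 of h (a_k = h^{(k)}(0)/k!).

L = (2 + 12·x) + (-1 - 4·x + 8·x^3)·Dx  (order 1).
h: a_k = 3, 6, 12, 0, 48, -96, 384, -1152, …
ICs: h(0) = 3.

f: a_k = 3, 3, 6, 9, 15, 24, 39, 63, …
Substitute x→r, Dx→(1/r')Dx; clear ⇒ L₀.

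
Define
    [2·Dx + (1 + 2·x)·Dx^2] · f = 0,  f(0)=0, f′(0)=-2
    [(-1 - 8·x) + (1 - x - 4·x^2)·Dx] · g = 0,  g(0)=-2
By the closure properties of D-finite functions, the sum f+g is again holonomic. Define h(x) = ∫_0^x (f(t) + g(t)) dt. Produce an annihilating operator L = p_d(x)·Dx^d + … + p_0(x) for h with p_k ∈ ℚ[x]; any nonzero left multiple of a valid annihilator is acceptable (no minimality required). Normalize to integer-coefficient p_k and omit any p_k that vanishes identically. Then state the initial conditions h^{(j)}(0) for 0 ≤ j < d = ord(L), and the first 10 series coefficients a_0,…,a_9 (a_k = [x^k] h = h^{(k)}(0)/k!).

L = (-94 - 644·x - 1664·x^2 - 1920·x^3 - 1536·x^4)·Dx^2 + (-23 - 324·x - 1448·x^2 - 3072·x^3 - 3904·x^4 - 2560·x^5)·Dx^3 + (6 + 35·x + 53·x^2 - 98·x^3 - 528·x^4 - 864·x^5 - 512·x^6)·Dx^4  (order 4).
h: a_k = 0, -2, -2, -8/3, -31/6, -54/5, -341/15, -1054/21, -3151/28, -766/3, …
ICs: h(0) = 0, h′(0) = -2, h′′(0) = -4, h′′′(0) = -16.

f: a_k = 0, -2, 2, -8/3, 4, -32/5, 32/3, -128/7, 32, -512/9, …
g: a_k = -2, -2, -10, -18, -58, -130, -362, -882, -2330, -5858, …
Sum ⇒ L₀ = lclm(L_f,L_g) in ℚ(x)⟨Dx⟩.
h=∫h₀ ⇒ L = L₀·Dx.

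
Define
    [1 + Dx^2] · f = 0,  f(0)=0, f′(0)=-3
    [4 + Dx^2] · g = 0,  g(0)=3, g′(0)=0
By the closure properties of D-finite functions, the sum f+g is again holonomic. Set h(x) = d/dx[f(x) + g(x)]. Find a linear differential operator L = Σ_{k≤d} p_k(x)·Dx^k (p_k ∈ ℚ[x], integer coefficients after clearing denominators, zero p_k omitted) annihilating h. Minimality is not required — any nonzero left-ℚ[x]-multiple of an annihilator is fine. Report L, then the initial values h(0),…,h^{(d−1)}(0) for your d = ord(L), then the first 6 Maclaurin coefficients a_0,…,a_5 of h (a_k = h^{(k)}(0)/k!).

L = 4 + 5·Dx^2 + Dx^4  (order 4).
h: a_k = -3, -12, 3/2, 8, -1/8, -8/5, …
ICs: h(0) = -3, h′(0) = -12, h′′(0) = 3, h′′′(0) = 48.

f: a_k = 0, -3, 0, 1/2, 0, -1/40, …
g: a_k = 3, 0, -6, 0, 2, 0, …
h₀=f+g: left-lcm gives L₀, ord ≤ 4.
Differentiate: ansatz ord ≤ ord L₀ ⇒ L.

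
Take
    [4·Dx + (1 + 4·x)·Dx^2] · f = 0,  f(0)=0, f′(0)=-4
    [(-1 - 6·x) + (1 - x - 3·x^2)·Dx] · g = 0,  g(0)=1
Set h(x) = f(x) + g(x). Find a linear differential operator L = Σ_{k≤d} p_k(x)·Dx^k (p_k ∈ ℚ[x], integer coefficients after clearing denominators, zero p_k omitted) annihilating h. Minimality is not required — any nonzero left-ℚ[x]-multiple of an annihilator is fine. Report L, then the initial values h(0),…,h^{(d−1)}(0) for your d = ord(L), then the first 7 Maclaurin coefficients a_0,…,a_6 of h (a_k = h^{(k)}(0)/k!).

L = (-212 - 1072·x - 3144·x^2 - 2160·x^3 - 2592·x^4)·Dx + (-5 - 248·x - 1922·x^2 - 4308·x^3 - 4464·x^4 - 4320·x^5)·Dx^2 + (6 + 53·x + 108·x^2 - 110·x^3 - 519·x^4 - 1044·x^5 - 864·x^6)·Dx^3  (order 3).
h: a_k = 1, -3, 12, -43/3, 83, -824/5, 2339/3, …
ICs: h(0) = 1, h′(0) = -3, h′′(0) = 24.

f: a_k = 0, -4, 8, -64/3, 64, -1024/5, 2048/3, …
g: a_k = 1, 1, 4, 7, 19, 40, 97, …
h₀=f+g: left-lcm gives L₀, ord ≤ 3.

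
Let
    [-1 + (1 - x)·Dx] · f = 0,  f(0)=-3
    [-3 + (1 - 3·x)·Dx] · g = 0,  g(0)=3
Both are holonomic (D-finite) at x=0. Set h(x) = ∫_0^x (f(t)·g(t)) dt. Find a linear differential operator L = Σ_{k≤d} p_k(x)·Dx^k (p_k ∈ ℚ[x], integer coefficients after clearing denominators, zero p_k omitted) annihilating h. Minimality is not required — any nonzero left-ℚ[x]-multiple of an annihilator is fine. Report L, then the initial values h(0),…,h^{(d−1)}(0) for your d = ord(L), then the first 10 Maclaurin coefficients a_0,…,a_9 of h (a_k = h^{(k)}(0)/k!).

L = (-4 + 6·x)·Dx + (1 - 4·x + 3·x^2)·Dx^2  (order 2).
h: a_k = 0, -9, -18, -39, -90, -1089/5, -546, -9837/7, -3690, -9841, …
ICs: h(0) = 0, h′(0) = -9.

f: a_k = -3, -3, -3, -3, -3, -3, -3, -3, -3, -3, …
g: a_k = 3, 9, 27, 81, 243, 729, 2187, 6561, 19683, 59049, …
h₀=f·g: eliminate ⇒ L₀, order ≤ 1·1.
∫: right-multiply L₀ by Dx.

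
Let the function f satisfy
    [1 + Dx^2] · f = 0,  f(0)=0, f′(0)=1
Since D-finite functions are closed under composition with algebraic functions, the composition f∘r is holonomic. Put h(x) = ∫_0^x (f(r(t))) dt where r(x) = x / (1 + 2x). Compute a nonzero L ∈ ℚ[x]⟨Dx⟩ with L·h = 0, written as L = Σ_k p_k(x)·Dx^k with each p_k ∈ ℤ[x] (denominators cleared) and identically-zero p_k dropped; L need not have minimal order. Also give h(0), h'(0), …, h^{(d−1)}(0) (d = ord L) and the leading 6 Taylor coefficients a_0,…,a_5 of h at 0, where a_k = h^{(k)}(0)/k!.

L = Dx + (4 + 24·x + 48·x^2 + 32·x^3)·Dx^2 + (1 + 8·x + 24·x^2 + 32·x^3 + 16·x^4)·Dx^3  (order 3).
h: a_k = 0, 0, 1/2, -2/3, 23/24, -7/5, …
ICs: h(0) = 0, h′(0) = 0, h′′(0) = 1.

f: a_k = 0, 1, 0, -1/6, 0, 1/120, …
Change of var in L_f (x↦r) gives L₀.
h=∫₀ˣh₀: take L = L₀·Dx.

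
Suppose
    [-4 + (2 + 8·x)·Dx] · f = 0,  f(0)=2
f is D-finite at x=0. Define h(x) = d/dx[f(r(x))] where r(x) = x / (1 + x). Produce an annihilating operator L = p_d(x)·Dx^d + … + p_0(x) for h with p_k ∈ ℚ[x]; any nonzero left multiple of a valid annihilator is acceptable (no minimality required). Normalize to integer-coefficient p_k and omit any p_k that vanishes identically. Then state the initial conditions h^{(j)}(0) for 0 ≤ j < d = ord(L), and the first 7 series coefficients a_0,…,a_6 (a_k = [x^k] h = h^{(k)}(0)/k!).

L = (-4 - 10·x) + (-1 - 6·x - 5·x^2)·Dx  (order 1).
h: a_k = 4, -16, 60, -240, 1020, -4512, 20468, …
ICs: h(0) = 4.

f: a_k = 2, 4, -4, 8, -20, 56, -168, …
h₀=f(r): pull back L_f along r ⇒ L₀.
Differentiate: ansatz ord ≤ ord L₀ ⇒ L.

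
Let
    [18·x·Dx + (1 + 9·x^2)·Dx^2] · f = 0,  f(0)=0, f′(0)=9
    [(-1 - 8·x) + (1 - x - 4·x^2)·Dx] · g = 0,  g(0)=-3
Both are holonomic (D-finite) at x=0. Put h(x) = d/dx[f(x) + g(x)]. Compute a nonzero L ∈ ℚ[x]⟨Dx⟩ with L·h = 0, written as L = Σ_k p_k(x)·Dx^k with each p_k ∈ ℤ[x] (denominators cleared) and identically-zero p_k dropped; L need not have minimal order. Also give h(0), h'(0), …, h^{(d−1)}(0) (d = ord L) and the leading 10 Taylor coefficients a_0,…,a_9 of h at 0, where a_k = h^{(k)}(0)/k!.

f: a_k = 0, 9, 0, -27, 0, 729/5, 0, -6561/7, 0, 6561, …
g: a_k = -3, -3, -15, -27, -87, -195, -543, -1323, -3495, -8787, …
f+g: L₀ = lclm(L_f,L_g), ord ≤ 2+1.
Derive L from L₀ (diff closure).
L = (90 - 360·x - 6462·x^2 - 14688·x^3 - 63936·x^4 - 31104·x^6) + (-36 - 294·x - 324·x^2 - 3198·x^3 - 13680·x^4 - 46080·x^5 - 3888·x^6 - 31104·x^7)·Dx + (5 + 16·x + 160·x^2 - 96·x^3 + 555·x^4 - 2304·x^5 - 4896·x^6 - 1296·x^7 - 5184·x^8)·Dx^2  (order 2).
h: a_k = 6, -30, -162, -348, -246, -3258, -15822, -27960, -20034, -227670, …
ICs: h(0) = 6, h′(0) = -30.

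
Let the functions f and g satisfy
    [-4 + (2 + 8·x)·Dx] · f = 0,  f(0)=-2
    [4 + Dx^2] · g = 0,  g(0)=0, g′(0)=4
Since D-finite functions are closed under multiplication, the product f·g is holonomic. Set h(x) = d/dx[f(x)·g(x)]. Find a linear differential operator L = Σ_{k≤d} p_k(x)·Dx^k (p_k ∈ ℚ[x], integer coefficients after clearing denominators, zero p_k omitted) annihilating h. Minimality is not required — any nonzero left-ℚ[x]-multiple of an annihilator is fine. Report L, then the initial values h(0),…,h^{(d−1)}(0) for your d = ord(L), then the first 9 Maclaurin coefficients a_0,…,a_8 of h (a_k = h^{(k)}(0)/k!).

L = (8 + 96·x + 256·x^2 + 256·x^3 + 256·x^4) + (2 - 48·x^2 - 64·x^3)·Dx + (1 + 10·x + 36·x^2 + 64·x^3 + 64·x^4)·Dx^2  (order 2).
h: a_k = -8, -32, 64, -256/3, 1024/3, -6144/5, 195584/45, -991232/63, 18219008/315, …
ICs: h(0) = -8, h′(0) = -32.

f: a_k = -2, -4, 4, -8, 20, -56, 168, -528, 1716, …
g: a_k = 0, 4, 0, -8/3, 0, 8/15, 0, -16/315, 0, …
f·g: L₀ = L_f ⊗_s L_g, ord ≤ 1·2.
Derive L from L₀ (diff closure).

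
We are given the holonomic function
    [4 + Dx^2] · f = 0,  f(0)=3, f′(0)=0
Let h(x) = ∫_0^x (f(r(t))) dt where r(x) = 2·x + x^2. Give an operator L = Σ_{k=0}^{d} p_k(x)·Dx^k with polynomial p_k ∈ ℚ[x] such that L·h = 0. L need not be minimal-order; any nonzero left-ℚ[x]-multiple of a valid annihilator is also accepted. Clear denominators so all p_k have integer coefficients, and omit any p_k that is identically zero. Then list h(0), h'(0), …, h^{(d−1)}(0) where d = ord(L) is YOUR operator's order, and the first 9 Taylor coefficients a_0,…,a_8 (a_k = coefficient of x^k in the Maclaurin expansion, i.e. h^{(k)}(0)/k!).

L = (16 + 48·x + 48·x^2 + 16·x^3)·Dx - Dx^2 + (1 + x)·Dx^3  (order 3).
h: a_k = 0, 3, 0, -8, -6, 26/5, 32/3, 464/105, -22/5, …
ICs: h(0) = 0, h′(0) = 3, h′′(0) = 0.

f: a_k = 3, 0, -6, 0, 2, 0, -4/15, 0, 2/105, …
Change of var in L_f (x↦r) gives L₀.
Integrate: L := L₀·Dx.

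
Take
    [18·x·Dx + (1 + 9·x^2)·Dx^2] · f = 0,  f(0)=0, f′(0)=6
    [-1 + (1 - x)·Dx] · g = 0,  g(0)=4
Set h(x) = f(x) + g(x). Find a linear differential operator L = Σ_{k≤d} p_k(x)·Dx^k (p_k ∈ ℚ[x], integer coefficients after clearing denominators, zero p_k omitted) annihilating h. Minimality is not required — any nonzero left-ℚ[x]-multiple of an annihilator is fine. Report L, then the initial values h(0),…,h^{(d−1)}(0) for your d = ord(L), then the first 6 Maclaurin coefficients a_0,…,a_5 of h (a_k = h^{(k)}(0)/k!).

L = (18 - 72·x - 486·x^2)·Dx + (-12 + 18·x + 180·x^2 - 486·x^3)·Dx^2 + (1 + 8·x + 72·x^3 - 81·x^4)·Dx^3  (order 3).
h: a_k = 4, 10, 4, -14, 4, 506/5, …
ICs: h(0) = 4, h′(0) = 10, h′′(0) = 8.

f: a_k = 0, 6, 0, -18, 0, 486/5, …
g: a_k = 4, 4, 4, 4, 4, 4, …
L₀ := lclm(L_f,L_g); ord L₀ ≤ 2+1.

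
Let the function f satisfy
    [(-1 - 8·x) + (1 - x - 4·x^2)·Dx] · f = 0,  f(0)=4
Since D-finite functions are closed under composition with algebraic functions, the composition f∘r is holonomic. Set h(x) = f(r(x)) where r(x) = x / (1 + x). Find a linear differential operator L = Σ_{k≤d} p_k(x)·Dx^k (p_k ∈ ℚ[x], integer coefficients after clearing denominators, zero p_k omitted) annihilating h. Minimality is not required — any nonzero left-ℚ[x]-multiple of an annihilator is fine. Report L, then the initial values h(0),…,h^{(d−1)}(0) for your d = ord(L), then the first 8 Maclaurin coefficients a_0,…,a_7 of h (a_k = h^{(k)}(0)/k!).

L = (1 + 9·x) + (-1 - 2·x + 3·x^2 + 4·x^3)·Dx  (order 1).
h: a_k = 4, 4, 16, 0, 64, -64, 320, -576, …
ICs: h(0) = 4.

f: a_k = 4, 4, 20, 36, 116, 260, 724, 1764, …
L₀ from L_f via x↦r, Dx↦r'^{-1}Dx.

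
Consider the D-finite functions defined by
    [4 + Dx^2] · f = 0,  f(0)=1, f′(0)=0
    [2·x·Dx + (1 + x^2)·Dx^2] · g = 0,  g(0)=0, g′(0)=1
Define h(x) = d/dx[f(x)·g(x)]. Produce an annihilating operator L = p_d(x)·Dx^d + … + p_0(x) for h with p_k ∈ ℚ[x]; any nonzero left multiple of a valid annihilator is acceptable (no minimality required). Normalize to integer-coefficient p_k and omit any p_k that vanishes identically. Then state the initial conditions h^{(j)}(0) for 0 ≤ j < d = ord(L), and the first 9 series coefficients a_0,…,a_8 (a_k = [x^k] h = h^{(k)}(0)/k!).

f: a_k = 1, 0, -2, 0, 2/3, 0, -4/45, 0, 2/315, …
g: a_k = 0, 1, 0, -1/3, 0, 1/5, 0, -1/7, 0, …
h₀=f·g: eliminate ⇒ L₀, order ≤ 2·2.
h=h₀': d/dx-closure on L₀ ⇒ L.
L = (512 + 1824·x^2 + 2768·x^4 + 1920·x^6 + 912·x^8 + 320·x^10 + 64·x^12) + (248·x + 944·x^3 + 1240·x^5 + 800·x^7 + 320·x^9 + 64·x^11)·Dx + (168 + 652·x^2 + 1080·x^4 + 892·x^6 + 488·x^8 + 176·x^10 + 32·x^12)·Dx^2 + (62·x + 236·x^3 + 310·x^5 + 200·x^7 + 80·x^9 + 16·x^11)·Dx^3 + (10 + 49·x^2 + 97·x^4 + 103·x^6 + 65·x^8 + 24·x^10 + 4·x^12)·Dx^4  (order 4).
h: a_k = 1, 0, -7, 0, 23/3, 0, -269/45, 0, 107/21, …
ICs: h(0) = 1, h′(0) = 0, h′′(0) = -14, h′′′(0) = 0.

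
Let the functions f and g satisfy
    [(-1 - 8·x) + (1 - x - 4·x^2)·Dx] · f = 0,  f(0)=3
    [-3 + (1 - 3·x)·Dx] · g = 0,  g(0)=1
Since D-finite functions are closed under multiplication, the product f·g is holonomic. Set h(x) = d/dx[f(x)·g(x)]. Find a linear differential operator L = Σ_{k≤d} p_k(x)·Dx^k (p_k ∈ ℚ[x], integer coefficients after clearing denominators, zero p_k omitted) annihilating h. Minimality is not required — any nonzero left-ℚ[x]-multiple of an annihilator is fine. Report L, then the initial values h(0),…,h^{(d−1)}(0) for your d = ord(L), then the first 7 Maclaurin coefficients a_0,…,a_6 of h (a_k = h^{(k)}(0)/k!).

L = (17 - 24·x - 141·x^2 - 96·x^3 + 864·x^4) + (-2 + 7·x + 24·x^2 - 95·x^3 - 30·x^4 + 216·x^5)·Dx  (order 1).
h: a_k = 12, 102, 540, 2508, 10380, 40626, 151452, …
ICs: h(0) = 12.

f: a_k = 3, 3, 15, 27, 87, 195, 543, …
g: a_k = 1, 3, 9, 27, 81, 243, 729, …
Sym-product of L_f,L_g gives L₀ (≤ ord 1).
h=h₀': d/dx-closure on L₀ ⇒ L.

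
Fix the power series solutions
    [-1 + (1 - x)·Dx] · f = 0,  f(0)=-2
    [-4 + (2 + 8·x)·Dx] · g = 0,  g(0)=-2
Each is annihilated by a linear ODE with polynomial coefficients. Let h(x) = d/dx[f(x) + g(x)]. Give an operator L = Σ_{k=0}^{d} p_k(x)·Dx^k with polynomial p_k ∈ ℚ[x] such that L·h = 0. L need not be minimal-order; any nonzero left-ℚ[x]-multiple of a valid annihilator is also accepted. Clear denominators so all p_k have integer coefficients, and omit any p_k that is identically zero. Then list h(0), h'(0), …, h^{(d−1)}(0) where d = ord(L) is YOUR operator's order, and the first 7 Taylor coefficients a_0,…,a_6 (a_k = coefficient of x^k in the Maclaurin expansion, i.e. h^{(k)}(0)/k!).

L = (-18 - 12·x) + (3 - 36·x - 42·x^2)·Dx + (2 + 9·x + x^2 - 12·x^3)·Dx^2  (order 2).
h: a_k = -6, 4, -30, 72, -290, 996, -3710, …
ICs: h(0) = -6, h′(0) = 4.

f: a_k = -2, -2, -2, -2, -2, -2, -2, …
g: a_k = -2, -4, 4, -8, 20, -56, 168, …
h₀=f+g: left-lcm gives L₀, ord ≤ 2.
Differentiate: ansatz ord ≤ ord L₀ ⇒ L.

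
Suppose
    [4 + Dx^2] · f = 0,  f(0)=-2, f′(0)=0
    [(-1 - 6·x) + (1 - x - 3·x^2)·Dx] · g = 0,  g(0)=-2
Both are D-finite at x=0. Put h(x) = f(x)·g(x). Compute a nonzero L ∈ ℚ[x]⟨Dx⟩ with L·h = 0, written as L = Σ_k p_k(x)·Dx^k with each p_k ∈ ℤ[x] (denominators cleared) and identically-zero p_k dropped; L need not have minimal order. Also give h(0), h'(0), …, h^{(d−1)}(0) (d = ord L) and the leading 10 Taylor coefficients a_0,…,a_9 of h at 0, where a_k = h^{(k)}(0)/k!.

L = (2 + 4·x + 12·x^2) + (2 + 12·x)·Dx + (-1 + x + 3·x^2)·Dx^2  (order 2).
h: a_k = 4, 4, 8, 20, 140/3, 320/3, 11084/45, 25484/45, 82232/63, 946324/315, …
ICs: h(0) = 4, h′(0) = 4.

f: a_k = -2, 0, 4, 0, -4/3, 0, 8/45, 0, -4/315, 0, …
g: a_k = -2, -2, -8, -14, -38, -80, -194, -434, -1016, -2318, …
L₀ := L_f ⊗_s L_g (sym. prod.), ord ≤ 2.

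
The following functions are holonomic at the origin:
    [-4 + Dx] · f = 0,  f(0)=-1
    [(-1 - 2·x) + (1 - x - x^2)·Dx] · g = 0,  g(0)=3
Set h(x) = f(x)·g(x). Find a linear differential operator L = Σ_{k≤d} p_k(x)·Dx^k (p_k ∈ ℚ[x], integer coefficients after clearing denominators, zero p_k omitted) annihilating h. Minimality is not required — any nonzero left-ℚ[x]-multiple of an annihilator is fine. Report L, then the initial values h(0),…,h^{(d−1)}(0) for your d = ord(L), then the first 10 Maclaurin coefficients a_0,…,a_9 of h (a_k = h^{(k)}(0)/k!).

f: a_k = -1, -4, -8, -32/3, -32/3, -128/15, -256/45, -1024/315, -512/315, -2048/2835, …
g: a_k = 3, 3, 6, 9, 15, 24, 39, 63, 102, 165, …
Sym-product of L_f,L_g gives L₀ (≤ ord 1).
L = (5 - 2·x - 4·x^2) + (-1 + x + x^2)·Dx  (order 1).
h: a_k = -3, -15, -42, -89, -163, -1388/5, -1373/3, -78227/105, -126794/105, -263891/135, …
ICs: h(0) = -3.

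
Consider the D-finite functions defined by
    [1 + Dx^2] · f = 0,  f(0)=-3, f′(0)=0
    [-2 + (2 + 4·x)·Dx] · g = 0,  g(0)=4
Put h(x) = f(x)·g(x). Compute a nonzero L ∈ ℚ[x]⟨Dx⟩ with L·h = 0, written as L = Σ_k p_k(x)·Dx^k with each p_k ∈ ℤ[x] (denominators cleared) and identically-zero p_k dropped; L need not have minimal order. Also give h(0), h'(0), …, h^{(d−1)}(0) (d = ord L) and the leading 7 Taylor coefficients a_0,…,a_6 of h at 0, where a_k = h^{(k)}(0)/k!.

L = (4 + 4·x + 4·x^2) + (-2 - 4·x)·Dx + (1 + 4·x + 4·x^2)·Dx^2  (order 2).
h: a_k = -12, -12, 12, 0, 4, -8, 184/15, …
ICs: h(0) = -12, h′(0) = -12.

f: a_k = -3, 0, 3/2, 0, -1/8, 0, 1/240, …
g: a_k = 4, 4, -2, 2, -5/2, 7/2, -21/4, …
f·g: L₀ = L_f ⊗_s L_g, ord ≤ 2·1.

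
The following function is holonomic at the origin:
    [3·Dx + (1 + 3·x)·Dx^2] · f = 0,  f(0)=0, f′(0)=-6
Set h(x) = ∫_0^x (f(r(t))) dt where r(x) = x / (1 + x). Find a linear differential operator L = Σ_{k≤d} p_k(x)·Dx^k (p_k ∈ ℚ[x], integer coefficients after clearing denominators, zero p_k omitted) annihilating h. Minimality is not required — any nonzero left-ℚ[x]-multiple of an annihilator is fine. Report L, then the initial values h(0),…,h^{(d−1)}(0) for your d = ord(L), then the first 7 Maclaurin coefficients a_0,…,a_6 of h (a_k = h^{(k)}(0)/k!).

f: a_k = 0, -6, 9, -18, 81/2, -486/5, 243, …
Change of var in L_f (x↦r) gives L₀.
h=∫₀ˣh₀: take L = L₀·Dx.
L = (5 + 8·x)·Dx^2 + (1 + 5·x + 4·x^2)·Dx^3  (order 3).
h: a_k = 0, 0, -3, 5, -21/2, 51/2, -341/5, …
ICs: h(0) = 0, h′(0) = 0, h′′(0) = -6.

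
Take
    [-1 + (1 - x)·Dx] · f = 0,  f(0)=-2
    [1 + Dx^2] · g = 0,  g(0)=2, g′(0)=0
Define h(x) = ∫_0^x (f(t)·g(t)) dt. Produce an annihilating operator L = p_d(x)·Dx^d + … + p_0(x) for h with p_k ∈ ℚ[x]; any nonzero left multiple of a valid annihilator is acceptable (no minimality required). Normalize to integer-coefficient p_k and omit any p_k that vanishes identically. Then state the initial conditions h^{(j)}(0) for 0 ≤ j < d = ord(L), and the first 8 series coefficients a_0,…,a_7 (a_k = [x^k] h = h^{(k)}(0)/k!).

f: a_k = -2, -2, -2, -2, -2, -2, -2, -2, …
g: a_k = 2, 0, -1, 0, 1/12, 0, -1/360, 0, …
L₀ := L_f ⊗_s L_g (sym. prod.), ord ≤ 2.
Integrate: L := L₀·Dx.
L = (-1 + x)·Dx + 2·Dx^2 + (-1 + x)·Dx^3  (order 3).
h: a_k = 0, -4, -2, -2/3, -1/2, -13/30, -13/36, -389/1260, …
ICs: h(0) = 0, h′(0) = -4, h′′(0) = -4.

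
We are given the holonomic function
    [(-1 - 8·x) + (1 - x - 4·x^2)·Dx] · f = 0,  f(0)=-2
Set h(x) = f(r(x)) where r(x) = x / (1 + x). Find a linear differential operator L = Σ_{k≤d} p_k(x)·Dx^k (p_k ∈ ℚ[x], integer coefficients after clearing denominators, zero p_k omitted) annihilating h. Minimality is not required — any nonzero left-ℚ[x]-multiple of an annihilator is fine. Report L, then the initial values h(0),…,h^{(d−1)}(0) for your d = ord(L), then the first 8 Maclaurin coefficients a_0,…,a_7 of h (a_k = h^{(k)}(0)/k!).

L = (1 + 9·x) + (-1 - 2·x + 3·x^2 + 4·x^3)·Dx  (order 1).
h: a_k = -2, -2, -8, 0, -32, 32, -160, 288, …
ICs: h(0) = -2.

f: a_k = -2, -2, -10, -18, -58, -130, -362, -882, …
Substitute x→r, Dx→(1/r')Dx; clear ⇒ L₀.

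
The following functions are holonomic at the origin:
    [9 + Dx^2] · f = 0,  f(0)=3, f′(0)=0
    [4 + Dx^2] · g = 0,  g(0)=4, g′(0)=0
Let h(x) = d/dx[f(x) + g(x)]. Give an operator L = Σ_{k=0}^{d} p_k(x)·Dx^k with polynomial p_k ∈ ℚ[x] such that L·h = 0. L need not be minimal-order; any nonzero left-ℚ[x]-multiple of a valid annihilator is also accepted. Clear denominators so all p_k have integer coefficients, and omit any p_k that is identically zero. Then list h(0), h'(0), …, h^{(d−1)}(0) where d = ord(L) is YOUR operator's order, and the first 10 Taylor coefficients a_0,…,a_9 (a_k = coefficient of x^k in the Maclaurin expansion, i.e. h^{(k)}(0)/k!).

f: a_k = 3, 0, -27/2, 0, 81/8, 0, -243/80, 0, 2187/4480, 0, …
g: a_k = 4, 0, -8, 0, 8/3, 0, -16/45, 0, 8/315, 0, …
f+g: L₀ = lclm(L_f,L_g), ord ≤ 2+2.
h=h₀': d/dx-closure on L₀ ⇒ L.
L = 36 + 13·Dx^2 + Dx^4  (order 4).
h: a_k = 0, -43, 0, 307/6, 0, -2443/120, 0, 20707/5040, 0, -181243/362880, …
ICs: h(0) = 0, h′(0) = -43, h′′(0) = 0, h′′′(0) = 307.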